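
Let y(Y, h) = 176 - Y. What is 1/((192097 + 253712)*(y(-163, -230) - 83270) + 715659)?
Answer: -1/36970670520 ≈ -2.7048e-11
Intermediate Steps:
1/((192097 + 253712)*(y(-163, -230) - 83270) + 715659) = 1/((192097 + 253712)*((176 - 1*(-163)) - 83270) + 715659) = 1/(445809*((176 + 163) - 83270) + 715659) = 1/(445809*(339 - 83270) + 715659) = 1/(445809*(-82931) + 715659) = 1/(-36971386179 + 715659) = 1/(-36970670520) = -1/36970670520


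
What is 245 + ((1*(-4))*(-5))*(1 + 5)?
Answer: 365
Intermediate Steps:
245 + ((1*(-4))*(-5))*(1 + 5) = 245 - 4*(-5)*6 = 245 + 20*6 = 245 + 120 = 365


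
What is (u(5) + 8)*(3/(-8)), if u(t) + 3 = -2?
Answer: -9/8 ≈ -1.1250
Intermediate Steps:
u(t) = -5 (u(t) = -3 - 2 = -5)
(u(5) + 8)*(3/(-8)) = (-5 + 8)*(3/(-8)) = 3*(3*(-1/8)) = 3*(-3/8) = -9/8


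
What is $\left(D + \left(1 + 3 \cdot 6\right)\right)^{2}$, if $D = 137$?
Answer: $24336$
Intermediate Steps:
$\left(D + \left(1 + 3 \cdot 6\right)\right)^{2} = \left(137 + \left(1 + 3 \cdot 6\right)\right)^{2} = \left(137 + \left(1 + 18\right)\right)^{2} = \left(137 + 19\right)^{2} = 156^{2} = 24336$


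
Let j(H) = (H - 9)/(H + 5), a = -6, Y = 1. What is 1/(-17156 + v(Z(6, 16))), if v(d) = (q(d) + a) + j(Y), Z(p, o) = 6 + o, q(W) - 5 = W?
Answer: -3/51409 ≈ -5.8356e-5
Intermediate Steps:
q(W) = 5 + W
j(H) = (-9 + H)/(5 + H)
v(d) = -7/3 + d (v(d) = ((5 + d) - 6) + (-9 + 1)/(5 + 1) = (-1 + d) - 8/6 = (-1 + d) + (1/6)*(-8) = (-1 + d) - 4/3 = -7/3 + d)
1/(-17156 + v(Z(6, 16))) = 1/(-17156 + (-7/3 + (6 + 16))) = 1/(-17156 + (-7/3 + 22)) = 1/(-17156 + 59/3) = 1/(-51409/3) = -3/51409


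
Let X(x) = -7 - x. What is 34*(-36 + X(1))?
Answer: -1496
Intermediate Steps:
34*(-36 + X(1)) = 34*(-36 + (-7 - 1*1)) = 34*(-36 + (-7 - 1)) = 34*(-36 - 8) = 34*(-44) = -1496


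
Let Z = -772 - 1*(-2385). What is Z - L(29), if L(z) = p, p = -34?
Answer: 1647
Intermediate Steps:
Z = 1613 (Z = -772 + 2385 = 1613)
L(z) = -34
Z - L(29) = 1613 - 1*(-34) = 1613 + 34 = 1647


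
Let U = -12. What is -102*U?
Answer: 1224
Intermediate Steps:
-102*U = -102*(-12) = 1224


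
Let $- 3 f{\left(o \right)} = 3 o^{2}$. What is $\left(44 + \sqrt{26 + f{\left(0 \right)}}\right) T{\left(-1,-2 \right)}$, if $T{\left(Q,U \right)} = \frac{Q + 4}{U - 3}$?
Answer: $- \frac{132}{5} - \frac{3 \sqrt{26}}{5} \approx -29.459$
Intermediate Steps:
$T{\left(Q,U \right)} = \frac{4 + Q}{-3 + U}$
$f{\left(o \right)} = - o^{2}$ ($f{\left(o \right)} = - \frac{3 o^{2}}{3} = - o^{2}$)
$\left(44 + \sqrt{26 + f{\left(0 \right)}}\right) T{\left(-1,-2 \right)} = \left(44 + \sqrt{26 - 0^{2}}\right) \frac{4 - 1}{-3 - 2} = \left(44 + \sqrt{26 - 0}\right) \frac{1}{-5} \cdot 3 = \left(44 + \sqrt{26 + 0}\right) \left(\left(- \frac{1}{5}\right) 3\right) = \left(44 + \sqrt{26}\right) \left(- \frac{3}{5}\right) = - \frac{132}{5} - \frac{3 \sqrt{26}}{5}$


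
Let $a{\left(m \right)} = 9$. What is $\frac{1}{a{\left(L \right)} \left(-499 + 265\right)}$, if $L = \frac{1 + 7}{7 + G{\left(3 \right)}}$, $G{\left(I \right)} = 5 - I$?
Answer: $- \frac{1}{2106} \approx -0.00047483$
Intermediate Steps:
$L = \frac{8}{9}$ ($L = \frac{1 + 7}{7 + \left(5 - 3\right)} = \frac{8}{7 + \left(5 - 3\right)} = \frac{8}{7 + 2} = \frac{8}{9} \approx 0.88889$)
$\frac{1}{a{\left(L \right)} \left(-499 + 265\right)} = \frac{1}{9 \left(-499 + 265\right)} = \frac{1}{9 \left(-234\right)} = \frac{1}{-2106} = - \frac{1}{2106}$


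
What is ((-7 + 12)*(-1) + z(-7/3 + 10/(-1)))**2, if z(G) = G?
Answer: 2704/9 ≈ 300.44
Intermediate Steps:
((-7 + 12)*(-1) + z(-7/3 + 10/(-1)))**2 = ((-7 + 12)*(-1) + (-7/3 + 10/(-1)))**2 = (5*(-1) + (-7*1/3 + 10*(-1)))**2 = (-5 + (-7/3 - 10))**2 = (-5 - 37/3)**2 = (-52/3)**2 = 2704/9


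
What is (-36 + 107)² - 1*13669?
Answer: -8628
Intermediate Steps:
(-36 + 107)² - 1*13669 = 71² - 13669 = 5041 - 13669 = -8628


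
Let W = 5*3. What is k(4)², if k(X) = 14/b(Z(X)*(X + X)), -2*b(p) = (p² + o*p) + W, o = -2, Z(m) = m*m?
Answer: 784/260596449 ≈ 3.0085e-6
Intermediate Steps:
Z(m) = m²
W = 15
b(p) = -15/2 + p - p²/2 (b(p) = -((p² - 2*p) + 15)/2 = -(15 + p² - 2*p)/2 = -15/2 + p - p²/2)
k(X) = 14/(-15/2 - 2*X⁶ + 2*X³) (k(X) = 14/(-15/2 + X²*(X + X) - X⁴*(X + X)²/2) = 14/(-15/2 + X²*(2*X) - 4*X⁶/2) = 14/(-15/2 + 2*X³ - 4*X⁶/2) = 14/(-15/2 + 2*X³ - 2*X⁶) = 14/(-15/2 - 2*X⁶ + 2*X³))
k(4)² = (-28/(15 - 4*4³ + 4*4⁶))² = (-28/(15 - 4*64 + 4*4096))² = (-28/(15 - 256 + 16384))² = (-28/16143)² = 784/260596449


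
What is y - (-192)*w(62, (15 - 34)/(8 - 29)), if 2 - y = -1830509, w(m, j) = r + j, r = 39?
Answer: 12867209/7 ≈ 1.8382e+6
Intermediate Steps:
w(m, j) = 39 + j
y = 1830511 (y = 2 - 1*(-1830509) = 2 + 1830509 = 1830511)
y - (-192)*w(62, (15 - 34)/(8 - 29)) = 1830511 - (-192)*(39 + (15 - 34)/(8 - 29)) = 1830511 - (-192)*(39 - 19/(-21)) = 1830511 - (-192)*(39 - 19*(-1/21)) = 1830511 - (-192)*(39 + 19/21) = 1830511 - (-192)*838/21 = 1830511 - 1*(-53632/7) = 1830511 + 53632/7 = 12867209/7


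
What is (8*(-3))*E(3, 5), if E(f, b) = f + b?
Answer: -192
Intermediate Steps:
E(f, b) = b + f
(8*(-3))*E(3, 5) = (8*(-3))*(5 + 3) = -24*8 = -192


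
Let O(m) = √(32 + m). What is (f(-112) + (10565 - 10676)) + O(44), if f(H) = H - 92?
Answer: -315 + 2*√19 ≈ -306.28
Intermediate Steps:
f(H) = -92 + H
(f(-112) + (10565 - 10676)) + O(44) = ((-92 - 112) + (10565 - 10676)) + √(32 + 44) = (-204 - 111) + √76 = -315 + 2*√19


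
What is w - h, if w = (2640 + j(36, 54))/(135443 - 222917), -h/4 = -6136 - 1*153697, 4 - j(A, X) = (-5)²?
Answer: -18641643329/29158 ≈ -6.3933e+5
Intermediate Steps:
j(A, X) = -21 (j(A, X) = 4 - 1*(-5)² = 4 - 1*25 = 4 - 25 = -21)
h = 639332 (h = -4*(-6136 - 1*153697) = -4*(-6136 - 153697) = -4*(-159833) = 639332)
w = -873/29158 (w = (2640 - 21)/(135443 - 222917) = 2619/(-87474) = 2619*(-1/87474) = -873/29158 ≈ -0.029940)
w - h = -873/29158 - 1*639332 = -873/29158 - 639332 = -18641643329/29158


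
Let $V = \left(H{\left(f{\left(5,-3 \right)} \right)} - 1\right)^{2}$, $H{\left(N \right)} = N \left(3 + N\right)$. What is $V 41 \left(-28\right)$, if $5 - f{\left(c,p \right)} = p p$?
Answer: $-10332$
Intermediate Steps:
$f{\left(c,p \right)} = 5 - p^{2}$ ($f{\left(c,p \right)} = 5 - p p = 5 - p^{2}$)
$V = 9$ ($V = \left(\left(5 - \left(-3\right)^{2}\right) \left(3 + \left(5 - \left(-3\right)^{2}\right)\right) - 1\right)^{2} = \left(\left(5 - 9\right) \left(3 + \left(5 - 9\right)\right) - 1\right)^{2} = \left(- 4 \left(3 - 4\right) - 1\right)^{2} = \left(\left(-4\right) \left(-1\right) - 1\right)^{2} = \left(4 - 1\right)^{2} = 3^{2} = 9$)
$V 41 \left(-28\right) = 9 \cdot 41 \left(-28\right) = 369 \left(-28\right) = -10332$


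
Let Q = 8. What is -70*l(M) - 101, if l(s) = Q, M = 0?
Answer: -661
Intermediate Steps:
l(s) = 8
-70*l(M) - 101 = -70*8 - 101 = -560 - 101 = -661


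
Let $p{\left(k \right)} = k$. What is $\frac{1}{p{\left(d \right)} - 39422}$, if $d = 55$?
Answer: $- \frac{1}{39367} \approx -2.5402 \cdot 10^{-5}$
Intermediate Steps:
$\frac{1}{p{\left(d \right)} - 39422} = \frac{1}{55 - 39422} = \frac{1}{-39367} = - \frac{1}{39367}$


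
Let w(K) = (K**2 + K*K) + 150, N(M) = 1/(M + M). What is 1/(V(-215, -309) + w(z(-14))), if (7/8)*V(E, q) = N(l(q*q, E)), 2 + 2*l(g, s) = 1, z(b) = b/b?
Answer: 7/1056 ≈ 0.0066288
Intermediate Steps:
z(b) = 1
l(g, s) = -1/2 (l(g, s) = -1 + (1/2)*1 = -1 + 1/2 = -1/2)
N(M) = 1/(2*M)
w(K) = 150 + 2*K**2 (w(K) = (K**2 + K**2) + 150 = 2*K**2 + 150 = 150 + 2*K**2)
V(E, q) = -8/7 (V(E, q) = 8*(1/(2*(-1/2)))/7 = 8*((1/2)*(-2))/7 = (8/7)*(-1) = -8/7)
1/(V(-215, -309) + w(z(-14))) = 1/(-8/7 + (150 + 2*1**2)) = 1/(-8/7 + (150 + 2*1)) = 1/(-8/7 + (150 + 2)) = 1/(-8/7 + 152) = 1/(1056/7) = 7/1056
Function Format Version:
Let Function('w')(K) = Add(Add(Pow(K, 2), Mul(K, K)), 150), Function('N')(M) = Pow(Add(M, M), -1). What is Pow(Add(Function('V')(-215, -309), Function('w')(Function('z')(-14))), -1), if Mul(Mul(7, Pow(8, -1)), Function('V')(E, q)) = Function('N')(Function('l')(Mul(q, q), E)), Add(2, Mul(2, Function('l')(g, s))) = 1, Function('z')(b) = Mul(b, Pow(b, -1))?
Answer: Rational(7, 1056) ≈ 0.0066288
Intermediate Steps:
Function('z')(b) = 1
Function('l')(g, s) = Rational(-1, 2) (Function('l')(g, s) = Add(-1, Mul(Rational(1, 2), 1)) = Add(-1, Rational(1, 2)) = Rational(-1, 2))
Function('N')(M) = Mul(Rational(1, 2), Pow(M, -1)) (Function('N')(M) = Pow(Mul(2, M), -1) = Mul(Rational(1, 2), Pow(M, -1)))
Function('w')(K) = Add(150, Mul(2, Pow(K, 2))) (Function('w')(K) = Add(Add(Pow(K, 2), Pow(K, 2)), 150) = Add(Mul(2, Pow(K, 2)), 150) = Add(150, Mul(2, Pow(K, 2))))
Function('V')(E, q) = Rational(-8, 7) (Function('V')(E, q) = Mul(Rational(8, 7), Mul(Rational(1, 2), Pow(Rational(-1, 2), -1))) = Mul(Rational(8, 7), Mul(Rational(1, 2), -2)) = Mul(Rational(8, 7), -1) = Rational(-8, 7))
Pow(Add(Function('V')(-215, -309), Function('w')(Function('z')(-14))), -1) = Pow(Add(Rational(-8, 7), Add(150, Mul(2, Pow(1, 2)))), -1) = Pow(Add(Rational(-8, 7), Add(150, Mul(2, 1))), -1) = Pow(Add(Rational(-8, 7), Add(150, 2)), -1) = Pow(Add(Rational(-8, 7), 152), -1) = Pow(Rational(1056, 7), -1) = Rational(7, 1056)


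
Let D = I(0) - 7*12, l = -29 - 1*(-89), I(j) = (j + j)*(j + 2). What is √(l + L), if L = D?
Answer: 2*I*√6 ≈ 4.899*I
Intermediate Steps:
I(j) = 2*j*(2 + j) (I(j) = (2*j)*(2 + j) = 2*j*(2 + j))
l = 60 (l = -29 + 89 = 60)
D = -84 (D = 2*0*(2 + 0) - 7*12 = 2*0*2 - 84 = 0 - 84 = -84)
L = -84
√(l + L) = √(60 - 84) = √(-24) = 2*I*√6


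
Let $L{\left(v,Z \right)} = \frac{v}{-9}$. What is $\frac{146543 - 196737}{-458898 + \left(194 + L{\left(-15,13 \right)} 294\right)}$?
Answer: $\frac{25097}{229107} \approx 0.10954$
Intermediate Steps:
$L{\left(v,Z \right)} = - \frac{v}{9}$ ($L{\left(v,Z \right)} = v \left(- \frac{1}{9}\right) = - \frac{v}{9}$)
$\frac{146543 - 196737}{-458898 + \left(194 + L{\left(-15,13 \right)} 294\right)} = \frac{146543 - 196737}{-458898 + \left(194 + \left(- \frac{1}{9}\right) \left(-15\right) 294\right)} = - \frac{50194}{-458898 + \left(194 + \frac{5}{3} \cdot 294\right)} = - \frac{50194}{-458898 + \left(194 + 490\right)} = - \frac{50194}{-458898 + 684} = - \frac{50194}{-458214} = \left(-50194\right) \left(- \frac{1}{458214}\right) = \frac{25097}{229107}$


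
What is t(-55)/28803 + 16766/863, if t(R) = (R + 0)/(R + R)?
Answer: 965823059/49713978 ≈ 19.428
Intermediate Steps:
t(R) = ½ (t(R) = R/((2*R)) = R*(1/(2*R)) = ½)
t(-55)/28803 + 16766/863 = (½)/28803 + 16766/863 = (½)*(1/28803) + 16766*(1/863) = 1/57606 + 16766/863 = 965823059/49713978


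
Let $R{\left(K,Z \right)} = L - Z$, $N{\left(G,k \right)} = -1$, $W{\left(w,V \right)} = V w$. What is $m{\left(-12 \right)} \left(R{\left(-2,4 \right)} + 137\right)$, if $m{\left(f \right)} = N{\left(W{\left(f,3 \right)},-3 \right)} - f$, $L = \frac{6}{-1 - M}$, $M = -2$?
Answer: $1529$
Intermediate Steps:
$L = 6$ ($L = \frac{6}{-1 - -2} = \frac{6}{-1 + 2} = \frac{6}{1} = 6 \cdot 1 = 6$)
$R{\left(K,Z \right)} = 6 - Z$
$m{\left(f \right)} = -1 - f$
$m{\left(-12 \right)} \left(R{\left(-2,4 \right)} + 137\right) = \left(-1 - -12\right) \left(\left(6 - 4\right) + 137\right) = \left(-1 + 12\right) \left(\left(6 - 4\right) + 137\right) = 11 \left(2 + 137\right) = 11 \cdot 139 = 1529$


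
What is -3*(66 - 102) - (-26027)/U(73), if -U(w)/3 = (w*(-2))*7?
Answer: 357155/3066 ≈ 116.49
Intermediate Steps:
U(w) = 42*w (U(w) = -3*w*(-2)*7 = -3*(-2*w)*7 = -(-42)*w = 42*w)
-3*(66 - 102) - (-26027)/U(73) = -3*(66 - 102) - (-26027)/(42*73) = -3*(-36) - (-26027)/3066 = 108 - (-26027)/3066 = 108 - 1*(-26027/3066) = 108 + 26027/3066 = 357155/3066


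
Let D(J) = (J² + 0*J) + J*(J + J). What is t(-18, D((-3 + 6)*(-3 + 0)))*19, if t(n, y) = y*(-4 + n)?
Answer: -101574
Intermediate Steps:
D(J) = 3*J² (D(J) = (J² + 0) + J*(2*J) = J² + 2*J² = 3*J²)
t(-18, D((-3 + 6)*(-3 + 0)))*19 = ((3*((-3 + 6)*(-3 + 0))²)*(-4 - 18))*19 = ((3*(3*(-3))²)*(-22))*19 = ((3*(-9)²)*(-22))*19 = ((3*81)*(-22))*19 = (243*(-22))*19 = -5346*19 = -101574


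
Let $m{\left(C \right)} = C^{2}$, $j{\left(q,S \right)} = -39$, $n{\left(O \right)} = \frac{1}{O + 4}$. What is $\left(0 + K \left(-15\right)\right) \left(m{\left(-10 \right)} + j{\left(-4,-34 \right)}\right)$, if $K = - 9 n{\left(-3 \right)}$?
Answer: $8235$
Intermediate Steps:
$n{\left(O \right)} = \frac{1}{4 + O}$
$K = -9$ ($K = - \frac{9}{4 - 3} = - \frac{9}{1} = \left(-9\right) 1 = -9$)
$\left(0 + K \left(-15\right)\right) \left(m{\left(-10 \right)} + j{\left(-4,-34 \right)}\right) = \left(0 - -135\right) \left(\left(-10\right)^{2} - 39\right) = \left(0 + 135\right) \left(100 - 39\right) = 135 \cdot 61 = 8235$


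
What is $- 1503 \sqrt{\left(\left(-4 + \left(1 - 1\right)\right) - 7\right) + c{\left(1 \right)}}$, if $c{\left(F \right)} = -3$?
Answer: $- 1503 i \sqrt{14} \approx - 5623.7 i$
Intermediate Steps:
$- 1503 \sqrt{\left(\left(-4 + \left(1 - 1\right)\right) - 7\right) + c{\left(1 \right)}} = - 1503 \sqrt{\left(\left(-4 + \left(1 - 1\right)\right) - 7\right) - 3} = - 1503 \sqrt{\left(\left(-4 + 0\right) - 7\right) - 3} = - 1503 \sqrt{\left(-4 - 7\right) - 3} = - 1503 \sqrt{-11 - 3} = - 1503 \sqrt{-14} = - 1503 i \sqrt{14}$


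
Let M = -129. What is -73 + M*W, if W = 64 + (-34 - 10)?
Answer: -2653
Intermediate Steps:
W = 20 (W = 64 - 44 = 20)
-73 + M*W = -73 - 129*20 = -73 - 2580 = -2653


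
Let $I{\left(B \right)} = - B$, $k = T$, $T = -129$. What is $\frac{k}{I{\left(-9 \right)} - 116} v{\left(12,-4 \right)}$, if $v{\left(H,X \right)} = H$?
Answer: $\frac{1548}{107} \approx 14.467$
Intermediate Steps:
$k = -129$
$\frac{k}{I{\left(-9 \right)} - 116} v{\left(12,-4 \right)} = \frac{1}{\left(-1\right) \left(-9\right) - 116} \left(-129\right) 12 = \frac{1}{9 - 116} \left(-129\right) 12 = \frac{1}{-107} \left(-129\right) 12 = \left(- \frac{1}{107}\right) \left(-129\right) 12 = \frac{129}{107} \cdot 12 = \frac{1548}{107}$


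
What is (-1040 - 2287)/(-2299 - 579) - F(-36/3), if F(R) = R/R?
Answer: 449/2878 ≈ 0.15601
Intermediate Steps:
F(R) = 1
(-1040 - 2287)/(-2299 - 579) - F(-36/3) = (-1040 - 2287)/(-2299 - 579) - 1*1 = -3327/(-2878) - 1 = -3327*(-1/2878) - 1 = 3327/2878 - 1 = 449/2878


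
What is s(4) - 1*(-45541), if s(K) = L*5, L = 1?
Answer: 45546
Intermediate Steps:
s(K) = 5 (s(K) = 1*5 = 5)
s(4) - 1*(-45541) = 5 - 1*(-45541) = 5 + 45541 = 45546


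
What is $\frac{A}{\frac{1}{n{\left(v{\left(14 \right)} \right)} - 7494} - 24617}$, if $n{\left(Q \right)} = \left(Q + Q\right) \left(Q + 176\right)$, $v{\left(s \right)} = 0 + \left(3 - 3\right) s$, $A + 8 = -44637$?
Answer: $\frac{334569630}{184479799} \approx 1.8136$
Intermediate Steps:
$A = -44645$ ($A = -8 - 44637 = -44645$)
$v{\left(s \right)} = 0$ ($v{\left(s \right)} = 0 + 0 s = 0 + 0 = 0$)
$n{\left(Q \right)} = 2 Q \left(176 + Q\right)$
$\frac{A}{\frac{1}{n{\left(v{\left(14 \right)} \right)} - 7494} - 24617} = - \frac{44645}{\frac{1}{2 \cdot 0 \left(176 + 0\right) - 7494} - 24617} = - \frac{44645}{\frac{1}{2 \cdot 0 \cdot 176 - 7494} - 24617} = - \frac{44645}{\frac{1}{0 - 7494} - 24617} = - \frac{44645}{\frac{1}{-7494} - 24617} = - \frac{44645}{- \frac{1}{7494} - 24617} = - \frac{44645}{- \frac{184479799}{7494}} = \left(-44645\right) \left(- \frac{7494}{184479799}\right) = \frac{334569630}{184479799}$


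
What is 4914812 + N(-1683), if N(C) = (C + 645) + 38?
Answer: 4913812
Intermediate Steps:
N(C) = 683 + C (N(C) = (645 + C) + 38 = 683 + C)
4914812 + N(-1683) = 4914812 + (683 - 1683) = 4914812 - 1000 = 4913812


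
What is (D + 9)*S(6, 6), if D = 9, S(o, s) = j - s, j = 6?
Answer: 0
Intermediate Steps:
S(o, s) = 6 - s
(D + 9)*S(6, 6) = (9 + 9)*(6 - 1*6) = 18*(6 - 6) = 18*0 = 0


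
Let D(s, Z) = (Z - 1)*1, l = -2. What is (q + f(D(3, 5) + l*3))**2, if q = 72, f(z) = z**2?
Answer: 5776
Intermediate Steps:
D(s, Z) = -1 + Z (D(s, Z) = (-1 + Z)*1 = -1 + Z)
(q + f(D(3, 5) + l*3))**2 = (72 + ((-1 + 5) - 2*3)**2)**2 = (72 + (4 - 6)**2)**2 = (72 + (-2)**2)**2 = (72 + 4)**2 = 76**2 = 5776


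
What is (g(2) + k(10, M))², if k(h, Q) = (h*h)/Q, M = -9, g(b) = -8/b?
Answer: 18496/81 ≈ 228.35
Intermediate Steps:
k(h, Q) = h²/Q
(g(2) + k(10, M))² = (-8/2 + 10²/(-9))² = (-8*½ - ⅑*100)² = (-4 - 100/9)² = (-136/9)² = 18496/81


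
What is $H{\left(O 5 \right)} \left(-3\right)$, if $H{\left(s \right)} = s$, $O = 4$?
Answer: $-60$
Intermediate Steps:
$H{\left(O 5 \right)} \left(-3\right) = 4 \cdot 5 \left(-3\right) = 20 \left(-3\right) = -60$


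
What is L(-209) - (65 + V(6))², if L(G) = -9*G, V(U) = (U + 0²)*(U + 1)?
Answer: -9568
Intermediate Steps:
V(U) = U*(1 + U) (V(U) = (U + 0)*(1 + U) = U*(1 + U))
L(-209) - (65 + V(6))² = -9*(-209) - (65 + 6*(1 + 6))² = 1881 - (65 + 6*7)² = 1881 - (65 + 42)² = 1881 - 1*107² = 1881 - 1*11449 = 1881 - 11449 = -9568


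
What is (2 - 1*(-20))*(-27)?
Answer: -594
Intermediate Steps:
(2 - 1*(-20))*(-27) = (2 + 20)*(-27) = 22*(-27) = -594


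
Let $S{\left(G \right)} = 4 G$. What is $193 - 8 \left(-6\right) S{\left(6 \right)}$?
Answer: $1345$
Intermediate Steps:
$193 - 8 \left(-6\right) S{\left(6 \right)} = 193 - 8 \left(-6\right) 4 \cdot 6 = 193 - \left(-48\right) 24 = 193 - -1152 = 193 + 1152 = 1345$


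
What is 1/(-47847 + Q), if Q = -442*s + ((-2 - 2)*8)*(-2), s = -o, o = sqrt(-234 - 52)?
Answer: -47783/2339089193 - 442*I*sqrt(286)/2339089193 ≈ -2.0428e-5 - 3.1956e-6*I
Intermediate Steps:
o = I*sqrt(286) (o = sqrt(-286) = I*sqrt(286) ≈ 16.912*I)
s = -I*sqrt(286) ≈ -16.912*I
Q = 64 + 442*I*sqrt(286) (Q = -(-442)*I*sqrt(286) + ((-2 - 2)*8)*(-2) = 442*I*sqrt(286) - 4*8*(-2) = 442*I*sqrt(286) - 32*(-2) = 442*I*sqrt(286) + 64 = 64 + 442*I*sqrt(286) ≈ 64.0 + 7474.9*I)
1/(-47847 + Q) = 1/(-47847 + (64 + 442*I*sqrt(286))) = 1/(-47783 + 442*I*sqrt(286))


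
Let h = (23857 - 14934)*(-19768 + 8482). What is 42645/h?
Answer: -14215/33568326 ≈ -0.00042346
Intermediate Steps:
h = -100704978 (h = 8923*(-11286) = -100704978)
42645/h = 42645/(-100704978) = 42645*(-1/100704978) = -14215/33568326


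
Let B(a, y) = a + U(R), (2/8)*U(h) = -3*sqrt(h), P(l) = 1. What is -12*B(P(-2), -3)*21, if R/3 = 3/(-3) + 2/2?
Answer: -252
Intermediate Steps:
R = 0 (R = 3*(3/(-3) + 2/2) = 3*(3*(-1/3) + 2*(1/2)) = 3*(-1 + 1) = 3*0 = 0)
U(h) = -12*sqrt(h) (U(h) = 4*(-3*sqrt(h)) = -12*sqrt(h))
B(a, y) = a (B(a, y) = a - 12*sqrt(0) = a - 12*0 = a + 0 = a)
-12*B(P(-2), -3)*21 = -12*1*21 = -12*21 = -252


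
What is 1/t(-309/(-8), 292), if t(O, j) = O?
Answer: 8/309 ≈ 0.025890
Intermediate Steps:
1/t(-309/(-8), 292) = 1/(-309/(-8)) = 1/(-309*(-1/8)) = 1/(309/8) = 8/309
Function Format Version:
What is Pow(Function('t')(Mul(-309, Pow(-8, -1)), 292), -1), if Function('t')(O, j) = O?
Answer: Rational(8, 309) ≈ 0.025890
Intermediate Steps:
Pow(Function('t')(Mul(-309, Pow(-8, -1)), 292), -1) = Pow(Mul(-309, Pow(-8, -1)), -1) = Pow(Mul(-309, Rational(-1, 8)), -1) = Pow(Rational(309, 8), -1) = Rational(8, 309)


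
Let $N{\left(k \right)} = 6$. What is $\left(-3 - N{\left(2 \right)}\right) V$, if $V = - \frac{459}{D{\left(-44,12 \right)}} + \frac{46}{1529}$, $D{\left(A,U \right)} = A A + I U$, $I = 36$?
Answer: $\frac{5335947}{3620672} \approx 1.4737$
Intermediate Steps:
$D{\left(A,U \right)} = A^{2} + 36 U$ ($D{\left(A,U \right)} = A A + 36 U = A^{2} + 36 U$)
$V = - \frac{592883}{3620672}$ ($V = - \frac{459}{\left(-44\right)^{2} + 36 \cdot 12} + \frac{46}{1529} = - \frac{459}{1936 + 432} + 46 \cdot \frac{1}{1529} = - \frac{459}{2368} + \frac{46}{1529} = - \frac{592883}{3620672} \approx -0.16375$)
$\left(-3 - N{\left(2 \right)}\right) V = \left(-3 - 6\right) \left(- \frac{592883}{3620672}\right) = \left(-9\right) \left(- \frac{592883}{3620672}\right) = \frac{5335947}{3620672}$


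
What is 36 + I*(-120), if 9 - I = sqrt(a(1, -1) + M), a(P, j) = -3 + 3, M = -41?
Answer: -1044 + 120*I*sqrt(41) ≈ -1044.0 + 768.38*I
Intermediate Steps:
a(P, j) = 0
I = 9 - I*sqrt(41) (I = 9 - sqrt(0 - 41) = 9 - sqrt(-41) = 9 - I*sqrt(41) ≈ 9.0 - 6.4031*I)
36 + I*(-120) = 36 + (9 - I*sqrt(41))*(-120) = 36 + (-1080 + 120*I*sqrt(41)) = -1044 + 120*I*sqrt(41)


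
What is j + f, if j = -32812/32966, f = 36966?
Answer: 609294172/16483 ≈ 36965.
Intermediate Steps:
j = -16406/16483 (j = -32812*1/32966 = -16406/16483 ≈ -0.99533)
j + f = -16406/16483 + 36966 = 609294172/16483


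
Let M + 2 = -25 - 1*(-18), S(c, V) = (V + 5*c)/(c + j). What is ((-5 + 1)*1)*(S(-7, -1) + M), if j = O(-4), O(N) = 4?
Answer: -12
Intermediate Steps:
j = 4
S(c, V) = (V + 5*c)/(4 + c) (S(c, V) = (V + 5*c)/(c + 4) = (V + 5*c)/(4 + c))
M = -9 (M = -2 + (-25 - 1*(-18)) = -2 + (-25 + 18) = -2 - 7 = -9)
((-5 + 1)*1)*(S(-7, -1) + M) = ((-5 + 1)*1)*((-1 + 5*(-7))/(4 - 7) - 9) = (-4*1)*((-1 - 35)/(-3) - 9) = -4*(-1/3*(-36) - 9) = -4*(12 - 9) = -4*3 = -12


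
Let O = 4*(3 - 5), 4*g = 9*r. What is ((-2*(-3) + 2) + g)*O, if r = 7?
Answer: -190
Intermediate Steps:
g = 63/4 (g = (9*7)/4 = (¼)*63 = 63/4 ≈ 15.750)
O = -8 (O = 4*(-2) = -8)
((-2*(-3) + 2) + g)*O = ((-2*(-3) + 2) + 63/4)*(-8) = ((6 + 2) + 63/4)*(-8) = (8 + 63/4)*(-8) = (95/4)*(-8) = -190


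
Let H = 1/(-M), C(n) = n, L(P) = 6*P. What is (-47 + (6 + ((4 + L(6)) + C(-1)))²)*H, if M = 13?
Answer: -1978/13 ≈ -152.15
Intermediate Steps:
H = -1/13 (H = 1/(-1*13) = 1/(-13) = -1/13 ≈ -0.076923)
(-47 + (6 + ((4 + L(6)) + C(-1)))²)*H = (-47 + (6 + ((4 + 6*6) - 1))²)*(-1/13) = (-47 + (6 + ((4 + 36) - 1))²)*(-1/13) = (-47 + (6 + (40 - 1))²)*(-1/13) = (-47 + (6 + 39)²)*(-1/13) = (-47 + 45²)*(-1/13) = (-47 + 2025)*(-1/13) = 1978*(-1/13) = -1978/13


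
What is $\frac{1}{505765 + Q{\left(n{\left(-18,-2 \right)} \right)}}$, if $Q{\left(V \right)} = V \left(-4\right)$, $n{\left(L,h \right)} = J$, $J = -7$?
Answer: $\frac{1}{505793} \approx 1.9771 \cdot 10^{-6}$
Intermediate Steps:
$n{\left(L,h \right)} = -7$
$Q{\left(V \right)} = - 4 V$
$\frac{1}{505765 + Q{\left(n{\left(-18,-2 \right)} \right)}} = \frac{1}{505765 - -28} = \frac{1}{505765 + 28} = \frac{1}{505793}$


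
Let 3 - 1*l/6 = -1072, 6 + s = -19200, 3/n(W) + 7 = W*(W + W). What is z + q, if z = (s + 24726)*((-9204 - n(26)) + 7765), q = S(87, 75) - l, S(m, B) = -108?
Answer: -2138509734/269 ≈ -7.9498e+6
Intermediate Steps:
n(W) = 3/(-7 + 2*W²) (n(W) = 3/(-7 + W*(W + W)) = 3/(-7 + W*(2*W)) = 3/(-7 + 2*W²))
s = -19206 (s = -6 - 19200 = -19206)
l = 6450 (l = 18 - 6*(-1072) = 18 + 6432 = 6450)
q = -6558 (q = -108 - 1*6450 = -108 - 6450 = -6558)
z = -2136745632/269 (z = (-19206 + 24726)*((-9204 - 3/(-7 + 2*26²)) + 7765) = 5520*((-9204 - 3/(-7 + 2*676)) + 7765) = 5520*((-9204 - 3/(-7 + 1352)) + 7765) = 5520*((-9204 - 3/1345) + 7765) = 5520*(-12379383/1345 + 7765) = 5520*(-1935458/1345) = -2136745632/269 ≈ -7.9433e+6)
z + q = -2136745632/269 - 6558 = -2138509734/269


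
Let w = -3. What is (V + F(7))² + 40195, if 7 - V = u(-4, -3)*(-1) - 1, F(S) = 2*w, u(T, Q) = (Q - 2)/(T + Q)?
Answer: 1969916/49 ≈ 40202.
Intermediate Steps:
u(T, Q) = (-2 + Q)/(Q + T)
F(S) = -6 (F(S) = 2*(-3) = -6)
V = 61/7 (V = 7 - (((-2 - 3)/(-3 - 4))*(-1) - 1) = 7 - ((-5/(-7))*(-1) - 1) = 7 - (-⅐*(-5)*(-1) - 1) = 7 - ((5/7)*(-1) - 1) = 7 - (-5/7 - 1) = 7 - 1*(-12/7) = 7 + 12/7 = 61/7 ≈ 8.7143)
(V + F(7))² + 40195 = (61/7 - 6)² + 40195 = (19/7)² + 40195 = 361/49 + 40195 = 1969916/49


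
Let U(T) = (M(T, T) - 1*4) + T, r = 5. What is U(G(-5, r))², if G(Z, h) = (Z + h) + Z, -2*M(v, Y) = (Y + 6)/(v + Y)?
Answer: 32041/400 ≈ 80.103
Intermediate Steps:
M(v, Y) = -(6 + Y)/(2*(Y + v)) (M(v, Y) = -(Y + 6)/(2*(v + Y)) = -(6 + Y)/(2*(Y + v)))
G(Z, h) = h + 2*Z
U(T) = -4 + T + (-3 - T/2)/(2*T) (U(T) = ((-3 - T/2)/(T + T) - 1*4) + T = ((-3 - T/2)/((2*T)) - 4) + T = ((1/(2*T))*(-3 - T/2) - 4) + T = ((-3 - T/2)/(2*T) - 4) + T = (-4 + (-3 - T/2)/(2*T)) + T = -4 + T + (-3 - T/2)/(2*T))
U(G(-5, r))² = (-17/4 + (5 + 2*(-5)) - 3/(2*(5 + 2*(-5))))² = (-17/4 + (5 - 10) - 3/(2*(5 - 10)))² = (-17/4 - 5 - 3/2/(-5))² = (-17/4 - 5 - 3/2*(-⅕))² = (-17/4 - 5 + 3/10)² = (-179/20)² = 32041/400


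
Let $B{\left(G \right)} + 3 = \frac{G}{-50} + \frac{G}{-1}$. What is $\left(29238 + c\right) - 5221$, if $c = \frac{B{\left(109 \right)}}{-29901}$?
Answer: $\frac{11968873853}{498350} \approx 24017.0$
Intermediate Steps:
$B{\left(G \right)} = -3 - \frac{51 G}{50}$ ($B{\left(G \right)} = -3 + \left(\frac{G}{-50} + \frac{G}{-1}\right) = -3 + \left(G \left(- \frac{1}{50}\right) + G \left(-1\right)\right) = -3 - \frac{51 G}{50}$)
$c = \frac{1903}{498350}$ ($c = \frac{-3 - \frac{5559}{50}}{-29901} = \left(-3 - \frac{5559}{50}\right) \left(- \frac{1}{29901}\right) = \left(- \frac{5709}{50}\right) \left(- \frac{1}{29901}\right) = \frac{1903}{498350} \approx 0.0038186$)
$\left(29238 + c\right) - 5221 = \left(29238 + \frac{1903}{498350}\right) - 5221 = \frac{14570759203}{498350} - 5221 = \frac{11968873853}{498350}$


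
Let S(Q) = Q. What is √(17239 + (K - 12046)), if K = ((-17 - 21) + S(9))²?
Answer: √6034 ≈ 77.679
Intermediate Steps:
K = 841 (K = ((-17 - 21) + 9)² = (-38 + 9)² = (-29)² = 841)
√(17239 + (K - 12046)) = √(17239 + (841 - 12046)) = √(17239 - 11205) = √6034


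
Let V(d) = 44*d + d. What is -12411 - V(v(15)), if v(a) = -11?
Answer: -11916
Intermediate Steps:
V(d) = 45*d
-12411 - V(v(15)) = -12411 - 45*(-11) = -12411 - 1*(-495) = -12411 + 495 = -11916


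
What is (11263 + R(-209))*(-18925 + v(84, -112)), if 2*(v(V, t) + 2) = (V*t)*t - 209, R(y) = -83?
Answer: 5677388470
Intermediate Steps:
v(V, t) = -213/2 + V*t**2/2 (v(V, t) = -2 + ((V*t)*t - 209)/2 = -2 + (V*t**2 - 209)/2 = -2 + (-209 + V*t**2)/2 = -2 + (-209/2 + V*t**2/2) = -213/2 + V*t**2/2)
(11263 + R(-209))*(-18925 + v(84, -112)) = (11263 - 83)*(-18925 + (-213/2 + (1/2)*84*(-112)**2)) = 11180*(-18925 + (-213/2 + (1/2)*84*12544)) = 11180*(-18925 + (-213/2 + 526848)) = 11180*(-18925 + 1053483/2) = 11180*(1015633/2) = 5677388470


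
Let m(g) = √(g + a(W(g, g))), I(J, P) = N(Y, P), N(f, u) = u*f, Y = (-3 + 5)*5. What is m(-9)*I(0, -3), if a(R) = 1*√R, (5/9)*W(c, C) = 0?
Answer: -90*I ≈ -90.0*I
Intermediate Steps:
Y = 10 (Y = 2*5 = 10)
W(c, C) = 0 (W(c, C) = (9/5)*0 = 0)
N(f, u) = f*u
I(J, P) = 10*P
a(R) = √R
m(g) = √g (m(g) = √(g + √0) = √(g + 0) = √g)
m(-9)*I(0, -3) = √(-9)*(10*(-3)) = (3*I)*(-30) = -90*I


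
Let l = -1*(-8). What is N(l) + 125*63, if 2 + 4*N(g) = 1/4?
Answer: 125993/16 ≈ 7874.6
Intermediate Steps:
l = 8
N(g) = -7/16 (N(g) = -½ + (¼)/4 = -½ + (¼)*(¼) = -½ + 1/16 = -7/16)
N(l) + 125*63 = -7/16 + 125*63 = -7/16 + 7875 = 125993/16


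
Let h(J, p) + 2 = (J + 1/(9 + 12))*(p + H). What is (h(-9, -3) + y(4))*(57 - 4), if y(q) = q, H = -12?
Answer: 50562/7 ≈ 7223.1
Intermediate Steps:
h(J, p) = -2 + (-12 + p)*(1/21 + J) (h(J, p) = -2 + (J + 1/(9 + 12))*(p - 12) = -2 + (J + 1/21)*(-12 + p) = -2 + (1/21 + J)*(-12 + p) = -2 + (-12 + p)*(1/21 + J))
(h(-9, -3) + y(4))*(57 - 4) = ((-18/7 - 12*(-9) + (1/21)*(-3) - 9*(-3)) + 4)*(57 - 4) = ((-18/7 + 108 - ⅐ + 27) + 4)*53 = (926/7 + 4)*53 = (954/7)*53 = 50562/7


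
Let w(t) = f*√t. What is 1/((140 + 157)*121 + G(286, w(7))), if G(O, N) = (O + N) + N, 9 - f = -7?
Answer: 36223/1312098561 - 32*√7/1312098561 ≈ 2.7542e-5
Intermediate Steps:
f = 16 (f = 9 - 1*(-7) = 9 + 7 = 16)
w(t) = 16*√t
G(O, N) = O + 2*N (G(O, N) = (N + O) + N = O + 2*N)
1/((140 + 157)*121 + G(286, w(7))) = 1/((140 + 157)*121 + (286 + 2*(16*√7))) = 1/(297*121 + (286 + 32*√7)) = 1/(35937 + (286 + 32*√7)) = 1/(36223 + 32*√7)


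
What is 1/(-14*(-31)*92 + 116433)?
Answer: 1/156361 ≈ 6.3955e-6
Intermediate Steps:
1/(-14*(-31)*92 + 116433) = 1/(434*92 + 116433) = 1/(39928 + 116433) = 1/156361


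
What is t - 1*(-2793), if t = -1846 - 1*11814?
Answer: -10867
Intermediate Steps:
t = -13660 (t = -1846 - 11814 = -13660)
t - 1*(-2793) = -13660 - 1*(-2793) = -13660 + 2793 = -10867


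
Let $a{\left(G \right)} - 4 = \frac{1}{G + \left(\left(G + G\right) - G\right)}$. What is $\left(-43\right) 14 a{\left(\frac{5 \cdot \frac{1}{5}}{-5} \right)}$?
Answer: $-903$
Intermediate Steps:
$a{\left(G \right)} = 4 + \frac{1}{2 G}$ ($a{\left(G \right)} = 4 + \frac{1}{G + \left(\left(G + G\right) - G\right)} = 4 + \frac{1}{G + \left(2 G - G\right)} = 4 + \frac{1}{G + G} = 4 + \frac{1}{2 G}$)
$\left(-43\right) 14 a{\left(\frac{5 \cdot \frac{1}{5}}{-5} \right)} = \left(-43\right) 14 \left(4 + \frac{1}{2 \frac{5 \cdot \frac{1}{5}}{-5}}\right) = - 602 \left(4 + \frac{1}{2 \cdot 5 \cdot \frac{1}{5} \left(- \frac{1}{5}\right)}\right) = - 602 \left(4 + \frac{1}{2 \cdot 1 \left(- \frac{1}{5}\right)}\right) = - 602 \left(4 + \frac{1}{2 \left(- \frac{1}{5}\right)}\right) = - 602 \left(4 + \frac{1}{2} \left(-5\right)\right) = - 602 \left(4 - \frac{5}{2}\right) = \left(-602\right) \frac{3}{2} = -903$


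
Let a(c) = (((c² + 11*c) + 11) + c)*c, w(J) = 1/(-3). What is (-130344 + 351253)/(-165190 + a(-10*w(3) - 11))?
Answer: -5964543/4455530 ≈ -1.3387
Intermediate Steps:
w(J) = -⅓
a(c) = c*(11 + c² + 12*c) (a(c) = ((11 + c² + 11*c) + c)*c = (11 + c² + 12*c)*c = c*(11 + c² + 12*c))
(-130344 + 351253)/(-165190 + a(-10*w(3) - 11)) = (-130344 + 351253)/(-165190 + (-10*(-⅓) - 11)*(11 + (-10*(-⅓) - 11)² + 12*(-10*(-⅓) - 11))) = 220909/(-165190 + (10/3 - 11)*(11 + (10/3 - 11)² + 12*(10/3 - 11))) = 220909/(-165190 - 23*(11 + (-23/3)² + 12*(-23/3))/3) = 220909/(-165190 - 23*(11 + 529/9 - 92)/3) = 220909/(-165190 - 23/3*(-200/9)) = 220909/(-165190 + 4600/27) = 220909/(-4455530/27) = 220909*(-27/4455530) = -5964543/4455530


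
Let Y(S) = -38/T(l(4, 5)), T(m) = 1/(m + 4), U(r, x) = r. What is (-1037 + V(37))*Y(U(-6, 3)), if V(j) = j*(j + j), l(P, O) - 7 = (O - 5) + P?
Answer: -969570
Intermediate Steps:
l(P, O) = 2 + O + P (l(P, O) = 7 + ((O - 5) + P) = 7 + ((-5 + O) + P) = 7 + (-5 + O + P) = 2 + O + P)
T(m) = 1/(4 + m)
V(j) = 2*j² (V(j) = j*(2*j) = 2*j²)
Y(S) = -570 (Y(S) = -38/(1/(4 + (2 + 5 + 4))) = -38/(1/(4 + 11)) = -38/(1/15) = -38/1/15 = -38*15 = -570)
(-1037 + V(37))*Y(U(-6, 3)) = (-1037 + 2*37²)*(-570) = (-1037 + 2*1369)*(-570) = (-1037 + 2738)*(-570) = 1701*(-570) = -969570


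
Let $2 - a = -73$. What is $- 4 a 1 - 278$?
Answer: $-578$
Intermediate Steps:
$a = 75$ ($a = 2 - -73 = 2 + 73 = 75$)
$- 4 a 1 - 278 = \left(-4\right) 75 \cdot 1 - 278 = \left(-300\right) 1 - 278 = -300 - 278 = -578$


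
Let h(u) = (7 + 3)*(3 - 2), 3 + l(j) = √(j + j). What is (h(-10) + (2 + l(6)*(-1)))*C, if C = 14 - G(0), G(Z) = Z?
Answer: 210 - 28*√3 ≈ 161.50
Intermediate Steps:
l(j) = -3 + √2*√j (l(j) = -3 + √(j + j) = -3 + √(2*j) = -3 + √2*√j)
C = 14 (C = 14 - 1*0 = 14 + 0 = 14)
h(u) = 10 (h(u) = 10*1 = 10)
(h(-10) + (2 + l(6)*(-1)))*C = (10 + (2 + (-3 + √2*√6)*(-1)))*14 = (10 + (2 + (-3 + 2*√3)*(-1)))*14 = (10 + (2 + (3 - 2*√3)))*14 = (10 + (5 - 2*√3))*14 = (15 - 2*√3)*14 = 210 - 28*√3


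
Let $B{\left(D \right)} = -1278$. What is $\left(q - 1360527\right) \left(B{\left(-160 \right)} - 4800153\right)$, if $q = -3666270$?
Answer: $24135818946507$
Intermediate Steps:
$\left(q - 1360527\right) \left(B{\left(-160 \right)} - 4800153\right) = \left(-3666270 - 1360527\right) \left(-1278 - 4800153\right) = \left(-5026797\right) \left(-4801431\right) = 24135818946507$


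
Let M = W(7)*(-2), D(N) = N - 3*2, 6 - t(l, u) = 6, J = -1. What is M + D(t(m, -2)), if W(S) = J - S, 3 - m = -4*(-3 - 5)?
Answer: 10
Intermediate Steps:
m = -29 (m = 3 - (-4)*(-3 - 5) = 3 - (-4)*(-8) = 3 - 1*32 = 3 - 32 = -29)
t(l, u) = 0 (t(l, u) = 6 - 1*6 = 6 - 6 = 0)
W(S) = -1 - S
D(N) = -6 + N (D(N) = N - 6 = -6 + N)
M = 16 (M = (-1 - 1*7)*(-2) = (-1 - 7)*(-2) = -8*(-2) = 16)
M + D(t(m, -2)) = 16 + (-6 + 0) = 16 - 6 = 10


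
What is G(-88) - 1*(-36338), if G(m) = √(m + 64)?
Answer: 36338 + 2*I*√6 ≈ 36338.0 + 4.899*I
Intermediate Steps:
G(m) = √(64 + m)
G(-88) - 1*(-36338) = √(64 - 88) - 1*(-36338) = √(-24) + 36338 = 2*I*√6 + 36338 = 36338 + 2*I*√6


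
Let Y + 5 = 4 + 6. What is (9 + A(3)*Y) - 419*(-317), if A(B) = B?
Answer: 132847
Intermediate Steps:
Y = 5 (Y = -5 + (4 + 6) = -5 + 10 = 5)
(9 + A(3)*Y) - 419*(-317) = (9 + 3*5) - 419*(-317) = (9 + 15) + 132823 = 24 + 132823 = 132847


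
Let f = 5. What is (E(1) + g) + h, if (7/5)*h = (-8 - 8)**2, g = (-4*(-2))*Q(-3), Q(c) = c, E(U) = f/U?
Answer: 1147/7 ≈ 163.86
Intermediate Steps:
E(U) = 5/U
g = -24 (g = -4*(-2)*(-3) = 8*(-3) = -24)
h = 1280/7 (h = 5*(-8 - 8)**2/7 = (5/7)*(-16)**2 = (5/7)*256 = 1280/7 ≈ 182.86)
(E(1) + g) + h = (5/1 - 24) + 1280/7 = (5*1 - 24) + 1280/7 = (5 - 24) + 1280/7 = -19 + 1280/7 = 1147/7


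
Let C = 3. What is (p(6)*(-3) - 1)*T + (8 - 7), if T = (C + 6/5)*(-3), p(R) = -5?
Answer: -877/5 ≈ -175.40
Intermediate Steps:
T = -63/5 (T = (3 + 6/5)*(-3) = (21/5)*(-3) = -63/5 ≈ -12.600)
(p(6)*(-3) - 1)*T + (8 - 7) = (-5*(-3) - 1)*(-63/5) + (8 - 7) = (15 - 1)*(-63/5) + 1 = 14*(-63/5) + 1 = -882/5 + 1 = -877/5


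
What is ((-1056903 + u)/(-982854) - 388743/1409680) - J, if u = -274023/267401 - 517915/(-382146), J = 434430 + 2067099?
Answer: -88541587561974925028356317353/35394998763908827007280 ≈ -2.5015e+6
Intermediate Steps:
J = 2501529
u = 33774195557/102186222546 (u = -274023*1/267401 - 517915*(-1/382146) = -274023/267401 + 517915/382146 = 33774195557/102186222546 ≈ 0.33052)
((-1056903 + u)/(-982854) - 388743/1409680) - J = ((-1056903 + 33774195557/102186222546)/(-982854) - 388743/1409680) - 1*2501529 = (-108000891393339481/102186222546*(-1/982854) - 388743*1/1409680) - 2501529 = (108000891393339481/100434137574226284 - 388743/1409680) - 2501529 = 28300907159086337813767/35394998763908827007280 - 2501529 = -88541587561974925028356317353/35394998763908827007280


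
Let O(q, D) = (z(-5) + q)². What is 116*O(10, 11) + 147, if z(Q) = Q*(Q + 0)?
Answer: 142247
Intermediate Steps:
z(Q) = Q² (z(Q) = Q*Q = Q²)
O(q, D) = (25 + q)² (O(q, D) = ((-5)² + q)² = (25 + q)²)
116*O(10, 11) + 147 = 116*(25 + 10)² + 147 = 116*35² + 147 = 116*1225 + 147 = 142100 + 147 = 142247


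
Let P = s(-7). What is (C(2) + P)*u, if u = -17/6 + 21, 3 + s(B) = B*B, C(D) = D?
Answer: 872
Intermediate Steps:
s(B) = -3 + B² (s(B) = -3 + B*B = -3 + B²)
u = 109/6 (u = -17*⅙ + 21 = -17/6 + 21 = 109/6 ≈ 18.167)
P = 46 (P = -3 + (-7)² = -3 + 49 = 46)
(C(2) + P)*u = (2 + 46)*(109/6) = 48*(109/6) = 872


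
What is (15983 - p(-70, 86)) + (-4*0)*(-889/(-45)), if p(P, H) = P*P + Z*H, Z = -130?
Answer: 22263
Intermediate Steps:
p(P, H) = P² - 130*H (p(P, H) = P*P - 130*H = P² - 130*H)
(15983 - p(-70, 86)) + (-4*0)*(-889/(-45)) = (15983 - ((-70)² - 130*86)) + (-4*0)*(-889/(-45)) = (15983 - (4900 - 11180)) + 0*(-889*(-1/45)) = (15983 - 1*(-6280)) + 0*(889/45) = (15983 + 6280) + 0 = 22263 + 0 = 22263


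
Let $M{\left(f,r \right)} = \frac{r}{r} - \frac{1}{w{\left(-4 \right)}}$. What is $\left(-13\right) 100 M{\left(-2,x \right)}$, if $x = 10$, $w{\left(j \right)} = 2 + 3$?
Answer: $-1040$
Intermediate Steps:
$w{\left(j \right)} = 5$
$M{\left(f,r \right)} = \frac{4}{5}$ ($M{\left(f,r \right)} = \frac{r}{r} - \frac{1}{5} = 1 - \frac{1}{5} = \frac{4}{5}$)
$\left(-13\right) 100 M{\left(-2,x \right)} = \left(-13\right) 100 \cdot \frac{4}{5} = \left(-1300\right) \frac{4}{5} = -1040$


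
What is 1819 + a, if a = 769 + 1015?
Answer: 3603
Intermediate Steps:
a = 1784
1819 + a = 1819 + 1784 = 3603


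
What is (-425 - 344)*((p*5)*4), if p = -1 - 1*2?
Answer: 46140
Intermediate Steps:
p = -3 (p = -1 - 2 = -3)
(-425 - 344)*((p*5)*4) = (-425 - 344)*(-3*5*4) = -(-11535)*4 = -769*(-60) = 46140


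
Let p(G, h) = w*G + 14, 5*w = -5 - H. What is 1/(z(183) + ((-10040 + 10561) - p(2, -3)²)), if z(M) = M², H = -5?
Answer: 1/33814 ≈ 2.9574e-5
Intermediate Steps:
w = 0 (w = (-5 - 1*(-5))/5 = (-5 + 5)/5 = (⅕)*0 = 0)
p(G, h) = 14 (p(G, h) = 0*G + 14 = 0 + 14 = 14)
1/(z(183) + ((-10040 + 10561) - p(2, -3)²)) = 1/(183² + ((-10040 + 10561) - 1*14²)) = 1/(33489 + (521 - 1*196)) = 1/(33489 + (521 - 196)) = 1/(33489 + 325) = 1/33814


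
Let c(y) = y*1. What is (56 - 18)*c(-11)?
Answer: -418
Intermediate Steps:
c(y) = y
(56 - 18)*c(-11) = (56 - 18)*(-11) = 38*(-11) = -418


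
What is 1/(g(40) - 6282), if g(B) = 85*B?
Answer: -1/2882 ≈ -0.00034698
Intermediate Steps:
1/(g(40) - 6282) = 1/(85*40 - 6282) = 1/(3400 - 6282) = 1/(-2882) = -1/2882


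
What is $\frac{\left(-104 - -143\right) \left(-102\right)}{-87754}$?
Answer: $\frac{117}{2581} \approx 0.045331$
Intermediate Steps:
$\frac{\left(-104 - -143\right) \left(-102\right)}{-87754} = \left(-104 + 143\right) \left(-102\right) \left(- \frac{1}{87754}\right) = 39 \left(-102\right) \left(- \frac{1}{87754}\right) = \left(-3978\right) \left(- \frac{1}{87754}\right) = \frac{117}{2581}$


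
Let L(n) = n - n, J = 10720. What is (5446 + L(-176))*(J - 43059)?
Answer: -176118194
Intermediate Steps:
L(n) = 0
(5446 + L(-176))*(J - 43059) = (5446 + 0)*(10720 - 43059) = 5446*(-32339) = -176118194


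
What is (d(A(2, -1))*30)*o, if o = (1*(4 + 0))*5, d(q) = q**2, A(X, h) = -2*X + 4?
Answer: 0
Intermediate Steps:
A(X, h) = 4 - 2*X
o = 20 (o = (1*4)*5 = 4*5 = 20)
(d(A(2, -1))*30)*o = ((4 - 2*2)**2*30)*20 = ((4 - 4)**2*30)*20 = (0**2*30)*20 = (0*30)*20 = 0*20 = 0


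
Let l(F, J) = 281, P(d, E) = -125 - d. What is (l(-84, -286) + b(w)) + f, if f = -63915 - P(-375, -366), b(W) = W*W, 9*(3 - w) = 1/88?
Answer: -40066492751/627264 ≈ -63875.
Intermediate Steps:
w = 2375/792 (w = 3 - 1/9/88 = 3 - 1/9*1/88 = 3 - 1/792 = 2375/792 ≈ 2.9987)
b(W) = W**2
f = -64165 (f = -63915 - (-125 - 1*(-375)) = -63915 - (-125 + 375) = -63915 - 1*250 = -63915 - 250 = -64165)
(l(-84, -286) + b(w)) + f = (281 + (2375/792)**2) - 64165 = (281 + 5640625/627264) - 64165 = 181901809/627264 - 64165 = -40066492751/627264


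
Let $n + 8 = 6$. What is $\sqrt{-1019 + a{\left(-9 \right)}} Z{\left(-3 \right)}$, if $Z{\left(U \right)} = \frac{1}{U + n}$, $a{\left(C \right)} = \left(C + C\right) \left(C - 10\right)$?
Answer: $- \frac{i \sqrt{677}}{5} \approx - 5.2038 i$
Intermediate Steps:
$n = -2$ ($n = -8 + 6 = -2$)
$a{\left(C \right)} = 2 C \left(-10 + C\right)$
$Z{\left(U \right)} = \frac{1}{-2 + U}$ ($Z{\left(U \right)} = \frac{1}{U - 2} = \frac{1}{-2 + U}$)
$\sqrt{-1019 + a{\left(-9 \right)}} Z{\left(-3 \right)} = \frac{\sqrt{-1019 + 2 \left(-9\right) \left(-10 - 9\right)}}{-2 - 3} = \frac{\sqrt{-1019 + 2 \left(-9\right) \left(-19\right)}}{-5} = \sqrt{-1019 + 342} \left(- \frac{1}{5}\right) = \sqrt{-677} \left(- \frac{1}{5}\right) = i \sqrt{677} \left(- \frac{1}{5}\right) = - \frac{i \sqrt{677}}{5}$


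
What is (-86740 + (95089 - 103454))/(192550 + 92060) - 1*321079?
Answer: -18276477859/56922 ≈ -3.2108e+5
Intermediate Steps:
(-86740 + (95089 - 103454))/(192550 + 92060) - 1*321079 = (-86740 - 8365)/284610 - 321079 = -95105*1/284610 - 321079 = -19021/56922 - 321079 = -18276477859/56922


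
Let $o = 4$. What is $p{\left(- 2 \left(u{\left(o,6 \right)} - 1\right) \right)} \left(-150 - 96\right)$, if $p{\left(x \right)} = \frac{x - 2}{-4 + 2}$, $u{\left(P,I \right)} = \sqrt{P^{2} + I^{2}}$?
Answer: $- 492 \sqrt{13} \approx -1773.9$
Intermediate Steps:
$u{\left(P,I \right)} = \sqrt{I^{2} + P^{2}}$
$p{\left(x \right)} = 1 - \frac{x}{2}$ ($p{\left(x \right)} = \frac{-2 + x}{-2} = \left(-2 + x\right) \left(- \frac{1}{2}\right) = 1 - \frac{x}{2}$)
$p{\left(- 2 \left(u{\left(o,6 \right)} - 1\right) \right)} \left(-150 - 96\right) = \left(1 - \frac{\left(-2\right) \left(\sqrt{6^{2} + 4^{2}} - 1\right)}{2}\right) \left(-150 - 96\right) = \left(1 - \frac{\left(-2\right) \left(\sqrt{36 + 16} - 1\right)}{2}\right) \left(-246\right) = \left(1 - \frac{\left(-2\right) \left(\sqrt{52} - 1\right)}{2}\right) \left(-246\right) = \left(1 - \frac{\left(-2\right) \left(2 \sqrt{13} - 1\right)}{2}\right) \left(-246\right) = \left(1 - \frac{\left(-2\right) \left(-1 + 2 \sqrt{13}\right)}{2}\right) \left(-246\right) = \left(1 - \frac{2 - 4 \sqrt{13}}{2}\right) \left(-246\right) = \left(1 - \left(1 - 2 \sqrt{13}\right)\right) \left(-246\right) = 2 \sqrt{13} \left(-246\right) = - 492 \sqrt{13}$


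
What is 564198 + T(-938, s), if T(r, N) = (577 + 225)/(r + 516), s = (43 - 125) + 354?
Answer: 119045377/211 ≈ 5.6420e+5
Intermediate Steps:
s = 272 (s = -82 + 354 = 272)
T(r, N) = 802/(516 + r)
564198 + T(-938, s) = 564198 + 802/(516 - 938) = 564198 + 802/(-422) = 564198 + 802*(-1/422) = 564198 - 401/211 = 119045377/211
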